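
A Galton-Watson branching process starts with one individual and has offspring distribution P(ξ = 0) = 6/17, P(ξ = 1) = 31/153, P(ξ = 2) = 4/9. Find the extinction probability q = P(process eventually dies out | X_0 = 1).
q = 27/34

The pgf is f(s) = 6/17 + 31/153·s + 4/9·s². The extinction probability q is the smallest fixed point of f in [0, 1]. Setting s = f(s):
  4/9·s² + (31/153 − 1)·s + 6/17 = 0
  4/9·s² − (6/17 + 4/9)·s + 6/17 = 0
which factors as (s − 1)·(4/9·s − 6/17) = 0, giving roots s = 1 and s = (6/17)/(4/9) = 27/34.
Mean offspring μ = 31/153 + 2·4/9 = 167/153 > 1 (supercritical), so q < 1. The extinction probability is the smaller root: q = (6/17)/(4/9) = 27/34.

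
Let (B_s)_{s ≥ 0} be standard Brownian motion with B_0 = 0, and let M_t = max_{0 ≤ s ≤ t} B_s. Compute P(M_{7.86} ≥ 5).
P(M_{7.86} ≥ 5) = 2·P(B_{7.86} ≥ 5) = 2(1 − Φ(5/√7.86)) ≈ 0.0745

By the reflection principle for Brownian motion, P(M_t ≥ a) = 2 · P(B_t ≥ a) for a ≥ 0. Since B_t ~ N(0, t), P(B_t ≥ 5) = 1 − Φ(5/√t) = 1 − Φ(5/√7.86) = 1 − Φ(1.7834). So
  P(M_{7.86} ≥ 5) = 2(1 − Φ(1.7834)) ≈ 0.0745.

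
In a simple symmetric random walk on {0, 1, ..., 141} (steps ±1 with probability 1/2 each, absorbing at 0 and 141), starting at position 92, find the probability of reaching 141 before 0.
P(hit 141 before 0) = 92/141

Let u_k = P(hit 141 before 0 | start at k). Then u_0 = 0, u_141 = 1, and u_k = u_{k-1}/2 + u_{k+1}/2 for 1 ≤ k ≤ 140. This harmonic recurrence is solved by u_k = k/141, giving u_92 = 92/141.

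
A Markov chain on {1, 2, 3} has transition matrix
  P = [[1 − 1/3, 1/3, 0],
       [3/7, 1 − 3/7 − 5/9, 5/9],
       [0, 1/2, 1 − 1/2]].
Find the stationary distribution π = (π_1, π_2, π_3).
π = (81/214, 63/214, 35/107)

This is a birth-death chain on three states, which satisfies detailed balance: π_1 · P_{12} = π_2 · P_{21} and π_2 · P_{23} = π_3 · P_{32}.
From π_1 · 1/3 = π_2 · 3/7: π_2/π_1 = (1/3)/(3/7) = 7/9.
From π_2 · 5/9 = π_3 · 1/2: π_3/π_2 = (5/9)/(1/2) = 10/9.
Take π_1 proportional to 1; then unnormalized π = (1, 7/9, 70/81). Normalize by dividing by the sum 214/81:
  π = (81/214, 63/214, 35/107).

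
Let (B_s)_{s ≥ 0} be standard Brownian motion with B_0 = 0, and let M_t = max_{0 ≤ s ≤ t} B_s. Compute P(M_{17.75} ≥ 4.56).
P(M_{17.75} ≥ 4.56) = 2·P(B_{17.75} ≥ 4.56) = 2(1 − Φ(4.56/√17.75)) ≈ 0.2791

By the reflection principle for Brownian motion, P(M_t ≥ a) = 2 · P(B_t ≥ a) for a ≥ 0. Since B_t ~ N(0, t), P(B_t ≥ 4.56) = 1 − Φ(4.56/√t) = 1 − Φ(4.56/√17.75) = 1 − Φ(1.0823). So
  P(M_{17.75} ≥ 4.56) = 2(1 − Φ(1.0823)) ≈ 0.2791.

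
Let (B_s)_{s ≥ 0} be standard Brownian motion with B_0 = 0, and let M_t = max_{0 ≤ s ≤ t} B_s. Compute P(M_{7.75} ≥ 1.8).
P(M_{7.75} ≥ 1.8) = 2·P(B_{7.75} ≥ 1.8) = 2(1 − Φ(1.8/√7.75)) ≈ 0.5179

By the reflection principle for Brownian motion, P(M_t ≥ a) = 2 · P(B_t ≥ a) for a ≥ 0. Since B_t ~ N(0, t), P(B_t ≥ 1.8) = 1 − Φ(1.8/√t) = 1 − Φ(1.8/√7.75) = 1 − Φ(0.6466). So
  P(M_{7.75} ≥ 1.8) = 2(1 − Φ(0.6466)) ≈ 0.5179.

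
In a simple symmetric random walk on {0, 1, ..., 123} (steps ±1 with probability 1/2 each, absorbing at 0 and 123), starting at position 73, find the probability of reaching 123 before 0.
P(hit 123 before 0) = 73/123

Let u_k = P(hit 123 before 0 | start at k). Then u_0 = 0, u_123 = 1, and u_k = u_{k-1}/2 + u_{k+1}/2 for 1 ≤ k ≤ 122. This harmonic recurrence is solved by u_k = k/123, giving u_73 = 73/123.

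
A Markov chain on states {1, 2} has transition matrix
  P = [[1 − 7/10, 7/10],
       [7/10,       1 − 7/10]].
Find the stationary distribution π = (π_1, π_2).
π_1 = 1/2, π_2 = 1/2

Solve πP = π with π_1 + π_2 = 1. From πP = π: π_1 · (1 − 7/10) + π_2 · 7/10 = π_1 ⇒ π_2 · 7/10 = π_1 · 7/10 ⇒ π_2/π_1 = (7/10)/(7/10) = 1. Together with π_1 + π_2 = 1:
  π_1 = (7/10)/(7/10 + 7/10) = (7/10)/(7/5) = 1/2,
  π_2 = (7/10)/(7/10 + 7/10) = (7/10)/(7/5) = 1/2.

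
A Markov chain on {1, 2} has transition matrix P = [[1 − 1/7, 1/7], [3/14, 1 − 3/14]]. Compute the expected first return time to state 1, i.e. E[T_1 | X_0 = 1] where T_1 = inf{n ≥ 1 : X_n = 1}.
E[T_1 | X_0 = 1] = 1/π_1 = 5/3

For an irreducible recurrent Markov chain with stationary distribution π, E[T_i | X_0 = i] = 1/π_i (Kac's formula). Here π_1 = (3/14)/(1/7 + 3/14) = (3/14)/(5/14) = 3/5, so E[T_1 | X_0 = 1] = 1/π_1 = (1/7 + 3/14)/(3/14) = (5/14)/(3/14) = 5/3.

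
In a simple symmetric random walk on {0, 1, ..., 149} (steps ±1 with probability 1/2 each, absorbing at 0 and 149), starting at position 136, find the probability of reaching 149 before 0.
P(hit 149 before 0) = 136/149

Let u_k = P(hit 149 before 0 | start at k). Then u_0 = 0, u_149 = 1, and u_k = u_{k-1}/2 + u_{k+1}/2 for 1 ≤ k ≤ 148. This harmonic recurrence is solved by u_k = k/149, giving u_136 = 136/149.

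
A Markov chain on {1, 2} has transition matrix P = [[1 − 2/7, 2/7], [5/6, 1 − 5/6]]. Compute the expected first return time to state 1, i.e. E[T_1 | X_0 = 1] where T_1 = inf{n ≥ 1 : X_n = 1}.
E[T_1 | X_0 = 1] = 1/π_1 = 47/35

For an irreducible recurrent Markov chain with stationary distribution π, E[T_i | X_0 = i] = 1/π_i (Kac's formula). Here π_1 = (5/6)/(2/7 + 5/6) = (5/6)/(47/42) = 35/47, so E[T_1 | X_0 = 1] = 1/π_1 = (2/7 + 5/6)/(5/6) = (47/42)/(5/6) = 47/35.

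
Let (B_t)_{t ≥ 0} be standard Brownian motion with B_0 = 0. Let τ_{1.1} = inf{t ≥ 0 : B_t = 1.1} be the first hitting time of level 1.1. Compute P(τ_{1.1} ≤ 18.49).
P(τ_{1.1} ≤ 18.49) = 2(1 − Φ(1.1/√18.49)) = 2(1 − Φ(0.2558)) ≈ 0.7981

By the reflection principle for standard BM, P(τ_b ≤ t) = 2 · P(B_t ≥ b). Since B_t ~ N(0, t), P(B_t ≥ 1.1) = 1 − Φ(1.1/√t) = 1 − Φ(1.1/√18.49) = 1 − Φ(0.2558) ≈ 0.39905. Doubling: P(τ_{1.1} ≤ 18.49) ≈ 2 · 0.39905 = 0.79810 ≈ 0.7981.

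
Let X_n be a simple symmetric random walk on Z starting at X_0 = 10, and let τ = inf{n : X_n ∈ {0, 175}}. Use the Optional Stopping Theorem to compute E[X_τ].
E[X_τ] = 10

X_n is a martingale and τ is a bounded-mean stopping time (indeed τ is finite a.s. with bounded expectation since the walk is in a bounded region). By the OST, E[X_τ] = E[X_0] = 10. Equivalently: E[X_τ] = 175 · P(hit 175 first) + 0 · P(hit 0 first) = 175 · (10/175) = 10.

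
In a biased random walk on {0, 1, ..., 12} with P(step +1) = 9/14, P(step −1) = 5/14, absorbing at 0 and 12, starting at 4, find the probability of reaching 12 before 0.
P(hit 12 before 0) = (1 − (5/9)^4) / (1 − (5/9)^12) = 43046721/47537971

Let u_k denote P(reach 12 before 0 | start at k). Boundary: u_0 = 0, u_12 = 1. Recurrence: u_k = 9/14·u_{k+1} + 5/14·u_{k-1} for 1 ≤ k ≤ 11. Try u_k = A + B·r^k with r = q/p = (5/14)/(9/14) = 5/9. Substitution satisfies the recurrence; boundary conditions give:
  u_k = (1 − r^k) / (1 − r^N) = (1 − (5/9)^4) / (1 − (5/9)^12) = 43046721/47537971.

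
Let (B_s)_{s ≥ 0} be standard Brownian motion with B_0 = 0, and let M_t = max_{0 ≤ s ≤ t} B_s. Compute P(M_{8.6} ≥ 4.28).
P(M_{8.6} ≥ 4.28) = 2·P(B_{8.6} ≥ 4.28) = 2(1 − Φ(4.28/√8.6)) ≈ 0.1444

By the reflection principle for Brownian motion, P(M_t ≥ a) = 2 · P(B_t ≥ a) for a ≥ 0. Since B_t ~ N(0, t), P(B_t ≥ 4.28) = 1 − Φ(4.28/√t) = 1 − Φ(4.28/√8.6) = 1 − Φ(1.4595). So
  P(M_{8.6} ≥ 4.28) = 2(1 − Φ(1.4595)) ≈ 0.1444.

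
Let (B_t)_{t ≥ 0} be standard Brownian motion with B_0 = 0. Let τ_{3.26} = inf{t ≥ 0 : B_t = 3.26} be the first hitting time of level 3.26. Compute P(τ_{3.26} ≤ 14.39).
P(τ_{3.26} ≤ 14.39) = 2(1 − Φ(3.26/√14.39)) = 2(1 − Φ(0.8594)) ≈ 0.3901

By the reflection principle for standard BM, P(τ_b ≤ t) = 2 · P(B_t ≥ b). Since B_t ~ N(0, t), P(B_t ≥ 3.26) = 1 − Φ(3.26/√t) = 1 − Φ(3.26/√14.39) = 1 − Φ(0.8594) ≈ 0.19506. Doubling: P(τ_{3.26} ≤ 14.39) ≈ 2 · 0.19506 = 0.39012 ≈ 0.3901.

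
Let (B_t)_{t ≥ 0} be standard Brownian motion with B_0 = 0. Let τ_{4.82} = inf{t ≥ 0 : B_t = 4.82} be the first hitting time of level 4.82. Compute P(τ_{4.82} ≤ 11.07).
P(τ_{4.82} ≤ 11.07) = 2(1 − Φ(4.82/√11.07)) = 2(1 − Φ(1.4487)) ≈ 0.1474

By the reflection principle for standard BM, P(τ_b ≤ t) = 2 · P(B_t ≥ b). Since B_t ~ N(0, t), P(B_t ≥ 4.82) = 1 − Φ(4.82/√t) = 1 − Φ(4.82/√11.07) = 1 − Φ(1.4487) ≈ 0.07371. Doubling: P(τ_{4.82} ≤ 11.07) ≈ 2 · 0.07371 = 0.14742 ≈ 0.1474.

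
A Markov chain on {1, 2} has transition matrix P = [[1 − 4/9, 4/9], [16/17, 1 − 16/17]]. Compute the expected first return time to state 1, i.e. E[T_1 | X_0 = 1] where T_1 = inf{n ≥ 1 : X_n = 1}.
E[T_1 | X_0 = 1] = 1/π_1 = 53/36

For an irreducible recurrent Markov chain with stationary distribution π, E[T_i | X_0 = i] = 1/π_i (Kac's formula). Here π_1 = (16/17)/(4/9 + 16/17) = (16/17)/(212/153) = 36/53, so E[T_1 | X_0 = 1] = 1/π_1 = (4/9 + 16/17)/(16/17) = (212/153)/(16/17) = 53/36.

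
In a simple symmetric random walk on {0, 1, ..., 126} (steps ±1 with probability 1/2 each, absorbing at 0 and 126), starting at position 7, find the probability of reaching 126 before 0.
P(hit 126 before 0) = 7/126 = 1/18

Let u_k = P(hit 126 before 0 | start at k). Then u_0 = 0, u_126 = 1, and u_k = u_{k-1}/2 + u_{k+1}/2 for 1 ≤ k ≤ 125. This harmonic recurrence is solved by u_k = k/126, giving u_7 = 7/126 = 1/18.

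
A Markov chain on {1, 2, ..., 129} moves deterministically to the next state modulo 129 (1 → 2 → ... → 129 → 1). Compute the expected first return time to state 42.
E[T_42 | X_0 = 42] = 129

The chain cycles deterministically, so starting at state 42 it returns in exactly 129 steps. Equivalently, the stationary distribution is uniform π_j = 1/129 for every state j, so by Kac's formula E[T_42] = 1/π_42 = 129.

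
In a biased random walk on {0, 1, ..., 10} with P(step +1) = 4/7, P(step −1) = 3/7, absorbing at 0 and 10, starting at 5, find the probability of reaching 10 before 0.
P(hit 10 before 0) = (1 − (3/4)^5) / (1 − (3/4)^10) = 1024/1267

Let u_k denote P(reach 10 before 0 | start at k). Boundary: u_0 = 0, u_10 = 1. Recurrence: u_k = 4/7·u_{k+1} + 3/7·u_{k-1} for 1 ≤ k ≤ 9. Try u_k = A + B·r^k with r = q/p = (3/7)/(4/7) = 3/4. Substitution satisfies the recurrence; boundary conditions give:
  u_k = (1 − r^k) / (1 − r^N) = (1 − (3/4)^5) / (1 − (3/4)^10) = 1024/1267.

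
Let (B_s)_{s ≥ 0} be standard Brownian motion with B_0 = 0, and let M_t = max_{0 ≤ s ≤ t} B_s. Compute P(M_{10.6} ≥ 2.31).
P(M_{10.6} ≥ 2.31) = 2·P(B_{10.6} ≥ 2.31) = 2(1 − Φ(2.31/√10.6)) ≈ 0.4780

By the reflection principle for Brownian motion, P(M_t ≥ a) = 2 · P(B_t ≥ a) for a ≥ 0. Since B_t ~ N(0, t), P(B_t ≥ 2.31) = 1 − Φ(2.31/√t) = 1 − Φ(2.31/√10.6) = 1 − Φ(0.7095). So
  P(M_{10.6} ≥ 2.31) = 2(1 − Φ(0.7095)) ≈ 0.4780.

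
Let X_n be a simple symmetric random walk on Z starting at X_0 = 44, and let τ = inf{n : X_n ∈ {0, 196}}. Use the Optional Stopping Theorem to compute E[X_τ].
E[X_τ] = 44

X_n is a martingale and τ is a bounded-mean stopping time (indeed τ is finite a.s. with bounded expectation since the walk is in a bounded region). By the OST, E[X_τ] = E[X_0] = 44. Equivalently: E[X_τ] = 196 · P(hit 196 first) + 0 · P(hit 0 first) = 196 · (44/196) = 44.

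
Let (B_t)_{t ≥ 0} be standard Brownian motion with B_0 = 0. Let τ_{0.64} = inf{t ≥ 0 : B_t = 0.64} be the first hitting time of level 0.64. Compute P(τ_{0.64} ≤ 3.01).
P(τ_{0.64} ≤ 3.01) = 2(1 − Φ(0.64/√3.01)) = 2(1 − Φ(0.3689)) ≈ 0.7122

By the reflection principle for standard BM, P(τ_b ≤ t) = 2 · P(B_t ≥ b). Since B_t ~ N(0, t), P(B_t ≥ 0.64) = 1 − Φ(0.64/√t) = 1 − Φ(0.64/√3.01) = 1 − Φ(0.3689) ≈ 0.35610. Doubling: P(τ_{0.64} ≤ 3.01) ≈ 2 · 0.35610 = 0.71220 ≈ 0.7122.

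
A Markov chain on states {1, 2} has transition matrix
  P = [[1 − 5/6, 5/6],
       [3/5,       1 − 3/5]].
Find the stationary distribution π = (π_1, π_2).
π_1 = 18/43, π_2 = 25/43

Solve πP = π with π_1 + π_2 = 1. From πP = π: π_1 · (1 − 5/6) + π_2 · 3/5 = π_1 ⇒ π_2 · 3/5 = π_1 · 5/6 ⇒ π_2/π_1 = (5/6)/(3/5) = 25/18. Together with π_1 + π_2 = 1:
  π_1 = (3/5)/(5/6 + 3/5) = (3/5)/(43/30) = 18/43,
  π_2 = (5/6)/(5/6 + 3/5) = (5/6)/(43/30) = 25/43.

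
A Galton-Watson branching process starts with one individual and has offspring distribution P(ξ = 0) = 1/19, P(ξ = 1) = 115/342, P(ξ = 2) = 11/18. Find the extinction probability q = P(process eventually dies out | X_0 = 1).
q = 18/209

The pgf is f(s) = 1/19 + 115/342·s + 11/18·s². The extinction probability q is the smallest fixed point of f in [0, 1]. Setting s = f(s):
  11/18·s² + (115/342 − 1)·s + 1/19 = 0
  11/18·s² − (1/19 + 11/18)·s + 1/19 = 0
which factors as (s − 1)·(11/18·s − 1/19) = 0, giving roots s = 1 and s = (1/19)/(11/18) = 18/209.
Mean offspring μ = 115/342 + 2·11/18 = 533/342 > 1 (supercritical), so q < 1. The extinction probability is the smaller root: q = (1/19)/(11/18) = 18/209.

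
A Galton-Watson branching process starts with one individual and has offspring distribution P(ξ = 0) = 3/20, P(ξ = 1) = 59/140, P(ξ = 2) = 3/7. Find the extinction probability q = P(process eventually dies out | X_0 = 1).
q = 7/20

The pgf is f(s) = 3/20 + 59/140·s + 3/7·s². The extinction probability q is the smallest fixed point of f in [0, 1]. Setting s = f(s):
  3/7·s² + (59/140 − 1)·s + 3/20 = 0
  3/7·s² − (3/20 + 3/7)·s + 3/20 = 0
which factors as (s − 1)·(3/7·s − 3/20) = 0, giving roots s = 1 and s = (3/20)/(3/7) = 7/20.
Mean offspring μ = 59/140 + 2·3/7 = 179/140 > 1 (supercritical), so q < 1. The extinction probability is the smaller root: q = (3/20)/(3/7) = 7/20.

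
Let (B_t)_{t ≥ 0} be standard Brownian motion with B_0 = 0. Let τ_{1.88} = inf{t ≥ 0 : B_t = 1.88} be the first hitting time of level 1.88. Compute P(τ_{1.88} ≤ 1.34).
P(τ_{1.88} ≤ 1.34) = 2(1 − Φ(1.88/√1.34)) = 2(1 − Φ(1.6241)) ≈ 0.1044

By the reflection principle for standard BM, P(τ_b ≤ t) = 2 · P(B_t ≥ b). Since B_t ~ N(0, t), P(B_t ≥ 1.88) = 1 − Φ(1.88/√t) = 1 − Φ(1.88/√1.34) = 1 − Φ(1.6241) ≈ 0.05218. Doubling: P(τ_{1.88} ≤ 1.34) ≈ 2 · 0.05218 = 0.10436 ≈ 0.1044.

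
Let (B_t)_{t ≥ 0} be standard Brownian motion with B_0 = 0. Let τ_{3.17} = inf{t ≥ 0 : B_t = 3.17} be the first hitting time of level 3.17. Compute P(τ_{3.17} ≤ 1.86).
P(τ_{3.17} ≤ 1.86) = 2(1 − Φ(3.17/√1.86)) = 2(1 − Φ(2.3244)) ≈ 0.0201

By the reflection principle for standard BM, P(τ_b ≤ t) = 2 · P(B_t ≥ b). Since B_t ~ N(0, t), P(B_t ≥ 3.17) = 1 − Φ(3.17/√t) = 1 − Φ(3.17/√1.86) = 1 − Φ(2.3244) ≈ 0.01005. Doubling: P(τ_{3.17} ≤ 1.86) ≈ 2 · 0.01005 = 0.02010 ≈ 0.0201.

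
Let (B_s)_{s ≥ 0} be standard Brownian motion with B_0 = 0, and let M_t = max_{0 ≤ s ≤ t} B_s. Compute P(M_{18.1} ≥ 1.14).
P(M_{18.1} ≥ 1.14) = 2·P(B_{18.1} ≥ 1.14) = 2(1 − Φ(1.14/√18.1)) ≈ 0.7887

By the reflection principle for Brownian motion, P(M_t ≥ a) = 2 · P(B_t ≥ a) for a ≥ 0. Since B_t ~ N(0, t), P(B_t ≥ 1.14) = 1 − Φ(1.14/√t) = 1 − Φ(1.14/√18.1) = 1 − Φ(0.2680). So
  P(M_{18.1} ≥ 1.14) = 2(1 − Φ(0.2680)) ≈ 0.7887.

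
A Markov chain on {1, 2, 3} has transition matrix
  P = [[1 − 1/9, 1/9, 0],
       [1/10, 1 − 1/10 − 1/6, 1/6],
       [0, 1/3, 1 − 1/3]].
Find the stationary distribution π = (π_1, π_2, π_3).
π = (3/8, 5/12, 5/24)

This is a birth-death chain on three states, which satisfies detailed balance: π_1 · P_{12} = π_2 · P_{21} and π_2 · P_{23} = π_3 · P_{32}.
From π_1 · 1/9 = π_2 · 1/10: π_2/π_1 = (1/9)/(1/10) = 10/9.
From π_2 · 1/6 = π_3 · 1/3: π_3/π_2 = (1/6)/(1/3) = 1/2.
Take π_1 proportional to 1; then unnormalized π = (1, 10/9, 5/9). Normalize by dividing by the sum 8/3:
  π = (3/8, 5/12, 5/24).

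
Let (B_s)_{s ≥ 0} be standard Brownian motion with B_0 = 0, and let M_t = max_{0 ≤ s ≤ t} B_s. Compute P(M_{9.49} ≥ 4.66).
P(M_{9.49} ≥ 4.66) = 2·P(B_{9.49} ≥ 4.66) = 2(1 − Φ(4.66/√9.49)) ≈ 0.1304

By the reflection principle for Brownian motion, P(M_t ≥ a) = 2 · P(B_t ≥ a) for a ≥ 0. Since B_t ~ N(0, t), P(B_t ≥ 4.66) = 1 − Φ(4.66/√t) = 1 − Φ(4.66/√9.49) = 1 − Φ(1.5127). So
  P(M_{9.49} ≥ 4.66) = 2(1 − Φ(1.5127)) ≈ 0.1304.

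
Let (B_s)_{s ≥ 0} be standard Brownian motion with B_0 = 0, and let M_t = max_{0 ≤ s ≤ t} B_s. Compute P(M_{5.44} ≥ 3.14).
P(M_{5.44} ≥ 3.14) = 2·P(B_{5.44} ≥ 3.14) = 2(1 − Φ(3.14/√5.44)) ≈ 0.1782

By the reflection principle for Brownian motion, P(M_t ≥ a) = 2 · P(B_t ≥ a) for a ≥ 0. Since B_t ~ N(0, t), P(B_t ≥ 3.14) = 1 − Φ(3.14/√t) = 1 − Φ(3.14/√5.44) = 1 − Φ(1.3463). So
  P(M_{5.44} ≥ 3.14) = 2(1 − Φ(1.3463)) ≈ 0.1782.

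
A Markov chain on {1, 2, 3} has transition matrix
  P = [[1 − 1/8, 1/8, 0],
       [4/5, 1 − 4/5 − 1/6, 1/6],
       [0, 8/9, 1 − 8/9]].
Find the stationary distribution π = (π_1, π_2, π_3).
π = (512/607, 80/607, 15/607)

This is a birth-death chain on three states, which satisfies detailed balance: π_1 · P_{12} = π_2 · P_{21} and π_2 · P_{23} = π_3 · P_{32}.
From π_1 · 1/8 = π_2 · 4/5: π_2/π_1 = (1/8)/(4/5) = 5/32.
From π_2 · 1/6 = π_3 · 8/9: π_3/π_2 = (1/6)/(8/9) = 3/16.
Take π_1 proportional to 1; then unnormalized π = (1, 5/32, 15/512). Normalize by dividing by the sum 607/512:
  π = (512/607, 80/607, 15/607).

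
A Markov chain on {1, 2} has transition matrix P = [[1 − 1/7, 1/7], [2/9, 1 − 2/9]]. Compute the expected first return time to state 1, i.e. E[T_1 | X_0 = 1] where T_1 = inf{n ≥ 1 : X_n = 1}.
E[T_1 | X_0 = 1] = 1/π_1 = 23/14

For an irreducible recurrent Markov chain with stationary distribution π, E[T_i | X_0 = i] = 1/π_i (Kac's formula). Here π_1 = (2/9)/(1/7 + 2/9) = (2/9)/(23/63) = 14/23, so E[T_1 | X_0 = 1] = 1/π_1 = (1/7 + 2/9)/(2/9) = (23/63)/(2/9) = 23/14.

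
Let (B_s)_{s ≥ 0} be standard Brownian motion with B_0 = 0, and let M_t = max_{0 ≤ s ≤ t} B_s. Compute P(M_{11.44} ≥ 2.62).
P(M_{11.44} ≥ 2.62) = 2·P(B_{11.44} ≥ 2.62) = 2(1 − Φ(2.62/√11.44)) ≈ 0.4386

By the reflection principle for Brownian motion, P(M_t ≥ a) = 2 · P(B_t ≥ a) for a ≥ 0. Since B_t ~ N(0, t), P(B_t ≥ 2.62) = 1 − Φ(2.62/√t) = 1 − Φ(2.62/√11.44) = 1 − Φ(0.7746). So
  P(M_{11.44} ≥ 2.62) = 2(1 − Φ(0.7746)) ≈ 0.4386.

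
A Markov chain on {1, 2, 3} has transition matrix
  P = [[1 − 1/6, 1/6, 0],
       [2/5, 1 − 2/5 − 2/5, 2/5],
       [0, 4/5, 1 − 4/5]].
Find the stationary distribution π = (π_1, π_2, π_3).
π = (8/13, 10/39, 5/39)

This is a birth-death chain on three states, which satisfies detailed balance: π_1 · P_{12} = π_2 · P_{21} and π_2 · P_{23} = π_3 · P_{32}.
From π_1 · 1/6 = π_2 · 2/5: π_2/π_1 = (1/6)/(2/5) = 5/12.
From π_2 · 2/5 = π_3 · 4/5: π_3/π_2 = (2/5)/(4/5) = 1/2.
Take π_1 proportional to 1; then unnormalized π = (1, 5/12, 5/24). Normalize by dividing by the sum 13/8:
  π = (8/13, 10/39, 5/39).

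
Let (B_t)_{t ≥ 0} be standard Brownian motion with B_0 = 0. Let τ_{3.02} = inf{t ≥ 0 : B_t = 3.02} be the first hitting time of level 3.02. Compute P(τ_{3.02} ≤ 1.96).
P(τ_{3.02} ≤ 1.96) = 2(1 − Φ(3.02/√1.96)) = 2(1 − Φ(2.1571)) ≈ 0.0310

By the reflection principle for standard BM, P(τ_b ≤ t) = 2 · P(B_t ≥ b). Since B_t ~ N(0, t), P(B_t ≥ 3.02) = 1 − Φ(3.02/√t) = 1 − Φ(3.02/√1.96) = 1 − Φ(2.1571) ≈ 0.01550. Doubling: P(τ_{3.02} ≤ 1.96) ≈ 2 · 0.01550 = 0.03100 ≈ 0.0310.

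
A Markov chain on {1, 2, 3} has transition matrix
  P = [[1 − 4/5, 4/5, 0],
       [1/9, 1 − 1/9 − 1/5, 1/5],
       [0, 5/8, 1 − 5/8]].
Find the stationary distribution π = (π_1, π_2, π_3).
π = (125/1313, 900/1313, 288/1313)

This is a birth-death chain on three states, which satisfies detailed balance: π_1 · P_{12} = π_2 · P_{21} and π_2 · P_{23} = π_3 · P_{32}.
From π_1 · 4/5 = π_2 · 1/9: π_2/π_1 = (4/5)/(1/9) = 36/5.
From π_2 · 1/5 = π_3 · 5/8: π_3/π_2 = (1/5)/(5/8) = 8/25.
Take π_1 proportional to 1; then unnormalized π = (1, 36/5, 288/125). Normalize by dividing by the sum 1313/125:
  π = (125/1313, 900/1313, 288/1313).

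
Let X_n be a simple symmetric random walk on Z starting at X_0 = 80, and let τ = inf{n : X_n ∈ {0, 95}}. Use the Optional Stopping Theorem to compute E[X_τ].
E[X_τ] = 80

X_n is a martingale and τ is a bounded-mean stopping time (indeed τ is finite a.s. with bounded expectation since the walk is in a bounded region). By the OST, E[X_τ] = E[X_0] = 80. Equivalently: E[X_τ] = 95 · P(hit 95 first) + 0 · P(hit 0 first) = 95 · (80/95) = 80.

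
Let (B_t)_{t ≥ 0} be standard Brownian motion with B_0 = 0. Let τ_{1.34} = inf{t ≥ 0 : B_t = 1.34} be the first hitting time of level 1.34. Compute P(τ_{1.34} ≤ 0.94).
P(τ_{1.34} ≤ 0.94) = 2(1 − Φ(1.34/√0.94)) = 2(1 − Φ(1.3821)) ≈ 0.1669

By the reflection principle for standard BM, P(τ_b ≤ t) = 2 · P(B_t ≥ b). Since B_t ~ N(0, t), P(B_t ≥ 1.34) = 1 − Φ(1.34/√t) = 1 − Φ(1.34/√0.94) = 1 − Φ(1.3821) ≈ 0.08347. Doubling: P(τ_{1.34} ≤ 0.94) ≈ 2 · 0.08347 = 0.16694 ≈ 0.1669.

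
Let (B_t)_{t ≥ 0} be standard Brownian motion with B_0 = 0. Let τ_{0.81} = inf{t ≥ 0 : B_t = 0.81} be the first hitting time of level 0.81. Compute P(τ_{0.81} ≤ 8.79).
P(τ_{0.81} ≤ 8.79) = 2(1 − Φ(0.81/√8.79)) = 2(1 − Φ(0.2732)) ≈ 0.7847

By the reflection principle for standard BM, P(τ_b ≤ t) = 2 · P(B_t ≥ b). Since B_t ~ N(0, t), P(B_t ≥ 0.81) = 1 − Φ(0.81/√t) = 1 − Φ(0.81/√8.79) = 1 − Φ(0.2732) ≈ 0.39235. Doubling: P(τ_{0.81} ≤ 8.79) ≈ 2 · 0.39235 = 0.78470 ≈ 0.7847.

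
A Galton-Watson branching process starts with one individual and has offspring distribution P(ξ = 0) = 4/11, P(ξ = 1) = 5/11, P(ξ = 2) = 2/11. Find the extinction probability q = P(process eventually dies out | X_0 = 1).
q = 1

Mean offspring μ = 0·4/11 + 1·5/11 + 2·2/11 = 9/11 ≤ 1. For μ ≤ 1 with offspring not concentrated at 1, the Galton-Watson process goes extinct almost surely, so q = 1.
(Algebraic check: The pgf is f(s) = 4/11 + 5/11·s + 2/11·s². The extinction probability q is the smallest fixed point of f in [0, 1]. Setting s = f(s):
  2/11·s² + (5/11 − 1)·s + 4/11 = 0
  2/11·s² − (4/11 + 2/11)·s + 4/11 = 0
which factors as (s − 1)·(2/11·s − 4/11) = 0, giving roots s = 1 and s = (4/11)/(2/11) = 2. Since 2 ≥ 1, the smallest root in [0, 1] is s = 1.)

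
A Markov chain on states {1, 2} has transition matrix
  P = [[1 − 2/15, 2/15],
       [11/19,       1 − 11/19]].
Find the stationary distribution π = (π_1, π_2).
π_1 = 165/203, π_2 = 38/203

Solve πP = π with π_1 + π_2 = 1. From πP = π: π_1 · (1 − 2/15) + π_2 · 11/19 = π_1 ⇒ π_2 · 11/19 = π_1 · 2/15 ⇒ π_2/π_1 = (2/15)/(11/19) = 38/165. Together with π_1 + π_2 = 1:
  π_1 = (11/19)/(2/15 + 11/19) = (11/19)/(203/285) = 165/203,
  π_2 = (2/15)/(2/15 + 11/19) = (2/15)/(203/285) = 38/203.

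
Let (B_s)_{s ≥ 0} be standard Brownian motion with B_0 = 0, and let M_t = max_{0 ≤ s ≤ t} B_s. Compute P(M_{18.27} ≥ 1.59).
P(M_{18.27} ≥ 1.59) = 2·P(B_{18.27} ≥ 1.59) = 2(1 − Φ(1.59/√18.27)) ≈ 0.7099

By the reflection principle for Brownian motion, P(M_t ≥ a) = 2 · P(B_t ≥ a) for a ≥ 0. Since B_t ~ N(0, t), P(B_t ≥ 1.59) = 1 − Φ(1.59/√t) = 1 − Φ(1.59/√18.27) = 1 − Φ(0.3720). So
  P(M_{18.27} ≥ 1.59) = 2(1 − Φ(0.3720)) ≈ 0.7099.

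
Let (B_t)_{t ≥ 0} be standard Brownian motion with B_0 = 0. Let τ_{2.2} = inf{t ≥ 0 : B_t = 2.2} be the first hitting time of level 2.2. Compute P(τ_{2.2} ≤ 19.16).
P(τ_{2.2} ≤ 19.16) = 2(1 − Φ(2.2/√19.16)) = 2(1 − Φ(0.5026)) ≈ 0.6152

By the reflection principle for standard BM, P(τ_b ≤ t) = 2 · P(B_t ≥ b). Since B_t ~ N(0, t), P(B_t ≥ 2.2) = 1 − Φ(2.2/√t) = 1 − Φ(2.2/√19.16) = 1 − Φ(0.5026) ≈ 0.30762. Doubling: P(τ_{2.2} ≤ 19.16) ≈ 2 · 0.30762 = 0.61524 ≈ 0.6152.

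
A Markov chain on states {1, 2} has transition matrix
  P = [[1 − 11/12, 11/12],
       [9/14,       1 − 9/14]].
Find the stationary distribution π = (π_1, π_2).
π_1 = 54/131, π_2 = 77/131

Solve πP = π with π_1 + π_2 = 1. From πP = π: π_1 · (1 − 11/12) + π_2 · 9/14 = π_1 ⇒ π_2 · 9/14 = π_1 · 11/12 ⇒ π_2/π_1 = (11/12)/(9/14) = 77/54. Together with π_1 + π_2 = 1:
  π_1 = (9/14)/(11/12 + 9/14) = (9/14)/(131/84) = 54/131,
  π_2 = (11/12)/(11/12 + 9/14) = (11/12)/(131/84) = 77/131.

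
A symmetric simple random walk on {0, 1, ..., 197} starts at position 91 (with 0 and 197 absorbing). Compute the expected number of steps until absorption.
E[τ | X_0 = 91] = 9646

Let v_k = E[τ | X_0 = k]. Boundary: v_0 = v_197 = 0. Recurrence: v_k = 1 + (v_{k-1} + v_{k+1})/2 for 1 ≤ k ≤ 196. The particular solution to v_k − (v_{k-1} + v_{k+1})/2 = 1 is v_k = −k^2. Adding homogeneous solution A + B k and matching boundaries gives v_k = k (197 − k). Substituting k = 91: v_91 = 91 · 106 = 9646.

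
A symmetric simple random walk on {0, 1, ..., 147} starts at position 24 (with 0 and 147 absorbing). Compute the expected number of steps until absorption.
E[τ | X_0 = 24] = 2952

Let v_k = E[τ | X_0 = k]. Boundary: v_0 = v_147 = 0. Recurrence: v_k = 1 + (v_{k-1} + v_{k+1})/2 for 1 ≤ k ≤ 146. The particular solution to v_k − (v_{k-1} + v_{k+1})/2 = 1 is v_k = −k^2. Adding homogeneous solution A + B k and matching boundaries gives v_k = k (147 − k). Substituting k = 24: v_24 = 24 · 123 = 2952.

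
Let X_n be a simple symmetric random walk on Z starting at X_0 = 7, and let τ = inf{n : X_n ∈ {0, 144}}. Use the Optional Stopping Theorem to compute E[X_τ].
E[X_τ] = 7

X_n is a martingale and τ is a bounded-mean stopping time (indeed τ is finite a.s. with bounded expectation since the walk is in a bounded region). By the OST, E[X_τ] = E[X_0] = 7. Equivalently: E[X_τ] = 144 · P(hit 144 first) + 0 · P(hit 0 first) = 144 · (7/144) = 7.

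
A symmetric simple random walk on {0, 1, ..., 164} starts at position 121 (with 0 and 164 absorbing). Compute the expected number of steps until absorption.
E[τ | X_0 = 121] = 5203

Let v_k = E[τ | X_0 = k]. Boundary: v_0 = v_164 = 0. Recurrence: v_k = 1 + (v_{k-1} + v_{k+1})/2 for 1 ≤ k ≤ 163. The particular solution to v_k − (v_{k-1} + v_{k+1})/2 = 1 is v_k = −k^2. Adding homogeneous solution A + B k and matching boundaries gives v_k = k (164 − k). Substituting k = 121: v_121 = 121 · 43 = 5203.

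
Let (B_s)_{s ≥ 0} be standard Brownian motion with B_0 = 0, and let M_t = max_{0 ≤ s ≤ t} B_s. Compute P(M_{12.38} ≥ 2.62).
P(M_{12.38} ≥ 2.62) = 2·P(B_{12.38} ≥ 2.62) = 2(1 − Φ(2.62/√12.38)) ≈ 0.4565

By the reflection principle for Brownian motion, P(M_t ≥ a) = 2 · P(B_t ≥ a) for a ≥ 0. Since B_t ~ N(0, t), P(B_t ≥ 2.62) = 1 − Φ(2.62/√t) = 1 − Φ(2.62/√12.38) = 1 − Φ(0.7446). So
  P(M_{12.38} ≥ 2.62) = 2(1 − Φ(0.7446)) ≈ 0.4565.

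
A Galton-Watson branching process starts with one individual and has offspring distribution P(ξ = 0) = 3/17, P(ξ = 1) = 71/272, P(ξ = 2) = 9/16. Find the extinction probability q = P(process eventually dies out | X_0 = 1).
q = 16/51

The pgf is f(s) = 3/17 + 71/272·s + 9/16·s². The extinction probability q is the smallest fixed point of f in [0, 1]. Setting s = f(s):
  9/16·s² + (71/272 − 1)·s + 3/17 = 0
  9/16·s² − (3/17 + 9/16)·s + 3/17 = 0
which factors as (s − 1)·(9/16·s − 3/17) = 0, giving roots s = 1 and s = (3/17)/(9/16) = 16/51.
Mean offspring μ = 71/272 + 2·9/16 = 377/272 > 1 (supercritical), so q < 1. The extinction probability is the smaller root: q = (3/17)/(9/16) = 16/51.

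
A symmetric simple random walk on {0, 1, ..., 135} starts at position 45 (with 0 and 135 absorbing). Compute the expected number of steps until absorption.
E[τ | X_0 = 45] = 4050

Let v_k = E[τ | X_0 = k]. Boundary: v_0 = v_135 = 0. Recurrence: v_k = 1 + (v_{k-1} + v_{k+1})/2 for 1 ≤ k ≤ 134. The particular solution to v_k − (v_{k-1} + v_{k+1})/2 = 1 is v_k = −k^2. Adding homogeneous solution A + B k and matching boundaries gives v_k = k (135 − k). Substituting k = 45: v_45 = 45 · 90 = 4050.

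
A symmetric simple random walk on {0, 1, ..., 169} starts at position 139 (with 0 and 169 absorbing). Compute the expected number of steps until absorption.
E[τ | X_0 = 139] = 4170

Let v_k = E[τ | X_0 = k]. Boundary: v_0 = v_169 = 0. Recurrence: v_k = 1 + (v_{k-1} + v_{k+1})/2 for 1 ≤ k ≤ 168. The particular solution to v_k − (v_{k-1} + v_{k+1})/2 = 1 is v_k = −k^2. Adding homogeneous solution A + B k and matching boundaries gives v_k = k (169 − k). Substituting k = 139: v_139 = 139 · 30 = 4170.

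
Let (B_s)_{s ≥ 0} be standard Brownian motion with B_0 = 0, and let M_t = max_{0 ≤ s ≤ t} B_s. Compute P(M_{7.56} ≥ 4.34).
P(M_{7.56} ≥ 4.34) = 2·P(B_{7.56} ≥ 4.34) = 2(1 − Φ(4.34/√7.56)) ≈ 0.1145

By the reflection principle for Brownian motion, P(M_t ≥ a) = 2 · P(B_t ≥ a) for a ≥ 0. Since B_t ~ N(0, t), P(B_t ≥ 4.34) = 1 − Φ(4.34/√t) = 1 − Φ(4.34/√7.56) = 1 − Φ(1.5784). So
  P(M_{7.56} ≥ 4.34) = 2(1 − Φ(1.5784)) ≈ 0.1145.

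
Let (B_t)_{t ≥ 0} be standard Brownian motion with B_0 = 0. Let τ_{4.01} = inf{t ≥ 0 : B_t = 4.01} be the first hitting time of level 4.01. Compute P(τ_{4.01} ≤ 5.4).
P(τ_{4.01} ≤ 5.4) = 2(1 − Φ(4.01/√5.4)) = 2(1 − Φ(1.7256)) ≈ 0.0844

By the reflection principle for standard BM, P(τ_b ≤ t) = 2 · P(B_t ≥ b). Since B_t ~ N(0, t), P(B_t ≥ 4.01) = 1 − Φ(4.01/√t) = 1 − Φ(4.01/√5.4) = 1 − Φ(1.7256) ≈ 0.04221. Doubling: P(τ_{4.01} ≤ 5.4) ≈ 2 · 0.04221 = 0.08442 ≈ 0.0844.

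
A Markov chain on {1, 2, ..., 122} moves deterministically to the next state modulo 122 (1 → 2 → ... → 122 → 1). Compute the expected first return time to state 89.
E[T_89 | X_0 = 89] = 122

The chain cycles deterministically, so starting at state 89 it returns in exactly 122 steps. Equivalently, the stationary distribution is uniform π_j = 1/122 for every state j, so by Kac's formula E[T_89] = 1/π_89 = 122.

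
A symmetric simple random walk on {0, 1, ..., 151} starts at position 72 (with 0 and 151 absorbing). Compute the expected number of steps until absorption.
E[τ | X_0 = 72] = 5688

Let v_k = E[τ | X_0 = k]. Boundary: v_0 = v_151 = 0. Recurrence: v_k = 1 + (v_{k-1} + v_{k+1})/2 for 1 ≤ k ≤ 150. The particular solution to v_k − (v_{k-1} + v_{k+1})/2 = 1 is v_k = −k^2. Adding homogeneous solution A + B k and matching boundaries gives v_k = k (151 − k). Substituting k = 72: v_72 = 72 · 79 = 5688.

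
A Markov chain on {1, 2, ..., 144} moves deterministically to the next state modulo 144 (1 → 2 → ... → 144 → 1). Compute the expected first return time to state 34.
E[T_34 | X_0 = 34] = 144

The chain cycles deterministically, so starting at state 34 it returns in exactly 144 steps. Equivalently, the stationary distribution is uniform π_j = 1/144 for every state j, so by Kac's formula E[T_34] = 1/π_34 = 144.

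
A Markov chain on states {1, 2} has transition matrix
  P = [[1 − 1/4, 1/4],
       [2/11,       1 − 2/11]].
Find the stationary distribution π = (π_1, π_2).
π_1 = 8/19, π_2 = 11/19

Solve πP = π with π_1 + π_2 = 1. From πP = π: π_1 · (1 − 1/4) + π_2 · 2/11 = π_1 ⇒ π_2 · 2/11 = π_1 · 1/4 ⇒ π_2/π_1 = (1/4)/(2/11) = 11/8. Together with π_1 + π_2 = 1:
  π_1 = (2/11)/(1/4 + 2/11) = (2/11)/(19/44) = 8/19,
  π_2 = (1/4)/(1/4 + 2/11) = (1/4)/(19/44) = 11/19.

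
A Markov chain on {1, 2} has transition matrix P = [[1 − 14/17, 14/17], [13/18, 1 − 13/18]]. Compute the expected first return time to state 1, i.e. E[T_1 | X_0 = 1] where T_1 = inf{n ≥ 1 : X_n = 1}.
E[T_1 | X_0 = 1] = 1/π_1 = 473/221

For an irreducible recurrent Markov chain with stationary distribution π, E[T_i | X_0 = i] = 1/π_i (Kac's formula). Here π_1 = (13/18)/(14/17 + 13/18) = (13/18)/(473/306) = 221/473, so E[T_1 | X_0 = 1] = 1/π_1 = (14/17 + 13/18)/(13/18) = (473/306)/(13/18) = 473/221.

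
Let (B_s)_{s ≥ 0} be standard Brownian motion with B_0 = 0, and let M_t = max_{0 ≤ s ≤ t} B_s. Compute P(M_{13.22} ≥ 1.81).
P(M_{13.22} ≥ 1.81) = 2·P(B_{13.22} ≥ 1.81) = 2(1 − Φ(1.81/√13.22)) ≈ 0.6186

By the reflection principle for Brownian motion, P(M_t ≥ a) = 2 · P(B_t ≥ a) for a ≥ 0. Since B_t ~ N(0, t), P(B_t ≥ 1.81) = 1 − Φ(1.81/√t) = 1 − Φ(1.81/√13.22) = 1 − Φ(0.4978). So
  P(M_{13.22} ≥ 1.81) = 2(1 − Φ(0.4978)) ≈ 0.6186.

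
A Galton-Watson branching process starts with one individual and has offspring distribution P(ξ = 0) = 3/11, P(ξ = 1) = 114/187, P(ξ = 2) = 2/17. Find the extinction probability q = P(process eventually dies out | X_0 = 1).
q = 1

Mean offspring μ = 0·3/11 + 1·114/187 + 2·2/17 = 158/187 ≤ 1. For μ ≤ 1 with offspring not concentrated at 1, the Galton-Watson process goes extinct almost surely, so q = 1.
(Algebraic check: The pgf is f(s) = 3/11 + 114/187·s + 2/17·s². The extinction probability q is the smallest fixed point of f in [0, 1]. Setting s = f(s):
  2/17·s² + (114/187 − 1)·s + 3/11 = 0
  2/17·s² − (3/11 + 2/17)·s + 3/11 = 0
which factors as (s − 1)·(2/17·s − 3/11) = 0, giving roots s = 1 and s = (3/11)/(2/17) = 51/22. Since 51/22 ≥ 1, the smallest root in [0, 1] is s = 1.)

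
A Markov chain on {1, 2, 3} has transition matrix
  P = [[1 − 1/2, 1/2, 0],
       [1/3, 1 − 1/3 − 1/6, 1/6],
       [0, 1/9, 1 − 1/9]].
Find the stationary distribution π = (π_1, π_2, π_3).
π = (4/19, 6/19, 9/19)

This is a birth-death chain on three states, which satisfies detailed balance: π_1 · P_{12} = π_2 · P_{21} and π_2 · P_{23} = π_3 · P_{32}.
From π_1 · 1/2 = π_2 · 1/3: π_2/π_1 = (1/2)/(1/3) = 3/2.
From π_2 · 1/6 = π_3 · 1/9: π_3/π_2 = (1/6)/(1/9) = 3/2.
Take π_1 proportional to 1; then unnormalized π = (1, 3/2, 9/4). Normalize by dividing by the sum 19/4:
  π = (4/19, 6/19, 9/19).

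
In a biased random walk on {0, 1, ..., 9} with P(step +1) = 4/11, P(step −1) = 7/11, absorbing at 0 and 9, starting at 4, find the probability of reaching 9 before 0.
P(hit 9 before 0) = (1 − (7/4)^4) / (1 − (7/4)^9) = 732160/13363821

Let u_k denote P(reach 9 before 0 | start at k). Boundary: u_0 = 0, u_9 = 1. Recurrence: u_k = 4/11·u_{k+1} + 7/11·u_{k-1} for 1 ≤ k ≤ 8. Try u_k = A + B·r^k with r = q/p = (7/11)/(4/11) = 7/4. Substitution satisfies the recurrence; boundary conditions give:
  u_k = (1 − r^k) / (1 − r^N) = (1 − (7/4)^4) / (1 − (7/4)^9) = 732160/13363821.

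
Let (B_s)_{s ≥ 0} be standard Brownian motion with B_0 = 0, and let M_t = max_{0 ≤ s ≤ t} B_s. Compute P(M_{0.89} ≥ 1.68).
P(M_{0.89} ≥ 1.68) = 2·P(B_{0.89} ≥ 1.68) = 2(1 − Φ(1.68/√0.89)) ≈ 0.0749

By the reflection principle for Brownian motion, P(M_t ≥ a) = 2 · P(B_t ≥ a) for a ≥ 0. Since B_t ~ N(0, t), P(B_t ≥ 1.68) = 1 − Φ(1.68/√t) = 1 − Φ(1.68/√0.89) = 1 − Φ(1.7808). So
  P(M_{0.89} ≥ 1.68) = 2(1 − Φ(1.7808)) ≈ 0.0749.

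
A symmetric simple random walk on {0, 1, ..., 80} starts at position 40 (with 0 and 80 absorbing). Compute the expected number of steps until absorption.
E[τ | X_0 = 40] = 1600

Let v_k = E[τ | X_0 = k]. Boundary: v_0 = v_80 = 0. Recurrence: v_k = 1 + (v_{k-1} + v_{k+1})/2 for 1 ≤ k ≤ 79. The particular solution to v_k − (v_{k-1} + v_{k+1})/2 = 1 is v_k = −k^2. Adding homogeneous solution A + B k and matching boundaries gives v_k = k (80 − k). Substituting k = 40: v_40 = 40 · 40 = 1600.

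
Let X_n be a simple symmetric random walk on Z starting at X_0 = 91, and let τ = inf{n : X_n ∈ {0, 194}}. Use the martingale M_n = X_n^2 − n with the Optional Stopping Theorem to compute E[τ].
E[τ] = 9373

M_n = X_n^2 − n is a martingale (since E[X_{n+1}^2 | F_n] = X_n^2 + 1). By OST (τ has finite mean in a bounded region), E[M_τ] = E[M_0] = X_0^2 − 0 = 91^2 = 8281. Also E[M_τ] = E[X_τ^2] − E[τ]. The walk exits at 0 or 194, with P(hit 194 first) = 91/194, so E[X_τ^2] = 194^2 · 91/194 + 0 = 17654. Thus E[τ] = E[X_τ^2] − E[M_τ] = 17654 − 8281 = 9373 = 91(194 − 91) = 9373.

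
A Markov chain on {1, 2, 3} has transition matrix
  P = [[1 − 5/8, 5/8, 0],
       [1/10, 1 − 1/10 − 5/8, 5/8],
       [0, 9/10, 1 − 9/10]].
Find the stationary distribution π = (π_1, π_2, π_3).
π = (144/1669, 900/1669, 625/1669)

This is a birth-death chain on three states, which satisfies detailed balance: π_1 · P_{12} = π_2 · P_{21} and π_2 · P_{23} = π_3 · P_{32}.
From π_1 · 5/8 = π_2 · 1/10: π_2/π_1 = (5/8)/(1/10) = 25/4.
From π_2 · 5/8 = π_3 · 9/10: π_3/π_2 = (5/8)/(9/10) = 25/36.
Take π_1 proportional to 1; then unnormalized π = (1, 25/4, 625/144). Normalize by dividing by the sum 1669/144:
  π = (144/1669, 900/1669, 625/1669).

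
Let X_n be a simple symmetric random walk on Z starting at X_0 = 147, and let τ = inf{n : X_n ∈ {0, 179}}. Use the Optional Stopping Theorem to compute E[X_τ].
E[X_τ] = 147

X_n is a martingale and τ is a bounded-mean stopping time (indeed τ is finite a.s. with bounded expectation since the walk is in a bounded region). By the OST, E[X_τ] = E[X_0] = 147. Equivalently: E[X_τ] = 179 · P(hit 179 first) + 0 · P(hit 0 first) = 179 · (147/179) = 147.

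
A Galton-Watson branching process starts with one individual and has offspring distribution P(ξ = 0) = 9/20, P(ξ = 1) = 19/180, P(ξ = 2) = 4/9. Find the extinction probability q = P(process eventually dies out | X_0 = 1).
q = 1

Mean offspring μ = 0·9/20 + 1·19/180 + 2·4/9 = 179/180 ≤ 1. For μ ≤ 1 with offspring not concentrated at 1, the Galton-Watson process goes extinct almost surely, so q = 1.
(Algebraic check: The pgf is f(s) = 9/20 + 19/180·s + 4/9·s². The extinction probability q is the smallest fixed point of f in [0, 1]. Setting s = f(s):
  4/9·s² + (19/180 − 1)·s + 9/20 = 0
  4/9·s² − (9/20 + 4/9)·s + 9/20 = 0
which factors as (s − 1)·(4/9·s − 9/20) = 0, giving roots s = 1 and s = (9/20)/(4/9) = 81/80. Since 81/80 ≥ 1, the smallest root in [0, 1] is s = 1.)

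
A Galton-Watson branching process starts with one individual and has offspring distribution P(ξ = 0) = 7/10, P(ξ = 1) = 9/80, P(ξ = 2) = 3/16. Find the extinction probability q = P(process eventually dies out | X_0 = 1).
q = 1

Mean offspring μ = 0·7/10 + 1·9/80 + 2·3/16 = 39/80 ≤ 1. For μ ≤ 1 with offspring not concentrated at 1, the Galton-Watson process goes extinct almost surely, so q = 1.
(Algebraic check: The pgf is f(s) = 7/10 + 9/80·s + 3/16·s². The extinction probability q is the smallest fixed point of f in [0, 1]. Setting s = f(s):
  3/16·s² + (9/80 − 1)·s + 7/10 = 0
  3/16·s² − (7/10 + 3/16)·s + 7/10 = 0
which factors as (s − 1)·(3/16·s − 7/10) = 0, giving roots s = 1 and s = (7/10)/(3/16) = 56/15. Since 56/15 ≥ 1, the smallest root in [0, 1] is s = 1.)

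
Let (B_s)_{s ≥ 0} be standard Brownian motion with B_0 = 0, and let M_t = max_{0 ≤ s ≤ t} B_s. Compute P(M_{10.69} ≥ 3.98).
P(M_{10.69} ≥ 3.98) = 2·P(B_{10.69} ≥ 3.98) = 2(1 − Φ(3.98/√10.69)) ≈ 0.2235

By the reflection principle for Brownian motion, P(M_t ≥ a) = 2 · P(B_t ≥ a) for a ≥ 0. Since B_t ~ N(0, t), P(B_t ≥ 3.98) = 1 − Φ(3.98/√t) = 1 − Φ(3.98/√10.69) = 1 − Φ(1.2173). So
  P(M_{10.69} ≥ 3.98) = 2(1 − Φ(1.2173)) ≈ 0.2235.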